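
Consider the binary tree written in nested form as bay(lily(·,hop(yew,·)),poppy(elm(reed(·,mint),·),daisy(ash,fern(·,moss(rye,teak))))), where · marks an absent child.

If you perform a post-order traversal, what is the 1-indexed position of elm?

6

Post-order visits the left subtree, then the right subtree, then the node.
At bay: go left to lily.
  At lily: no left child.
  At lily: go right to hop.
    At hop: go left to yew.
      yew is a leaf — visit yew.
    At hop: no right child.
    Visit hop.
  Visit lily.
At bay: go right to poppy.
  At poppy: go left to elm.
    At elm: go left to reed.
      At reed: no left child.
      At reed: go right to mint.
        mint is a leaf — visit mint.
      Visit reed.
    At elm: no right child.
    Visit elm.
  At poppy: go right to daisy.
    At daisy: go left to ash.
      ash is a leaf — visit ash.
    At daisy: go right to fern.
      At fern: no left child.
      At fern: go right to moss.
        At moss: go left to rye.
          rye is a leaf — visit rye.
        At moss: go right to teak.
          teak is a leaf — visit teak.
        Visit moss.
      Visit fern.
    Visit daisy.
  Visit poppy.
Visit bay.
Full post-order sequence: yew, hop, lily, mint, reed, elm, ash, rye, teak, moss, fern, daisy, poppy, bay.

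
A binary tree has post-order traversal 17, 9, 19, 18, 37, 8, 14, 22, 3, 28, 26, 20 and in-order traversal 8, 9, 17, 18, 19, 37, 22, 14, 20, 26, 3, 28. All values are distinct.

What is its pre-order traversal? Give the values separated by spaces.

The last element of post-order is the root; it splits in-order into left and right subtrees.
Root 20: left subtree has 8 nodes {8, 9, 17, 18, 19, 37, 22, 14}, right has 3 {26, 3, 28}.
  Root 22: left subtree has 6 nodes {8, 9, 17, 18, 19, 37}, right has 1 {14}.
    Root 8: left subtree has 0 nodes { }, right has 5 {9, 17, 18, 19, 37}.
      Root 37: left subtree has 4 nodes {9, 17, 18, 19}, right has 0 { }.
        Root 18: left subtree has 2 nodes {9, 17}, right has 1 {19}.
          Root 9: left subtree has 0 nodes { }, right has 1 {17}.
  Root 26: left subtree has 0 nodes { }, right has 2 {3, 28}.
    Root 28: left subtree has 1 node {3}, right has 0 { }.

20 22 8 37 18 9 17 19 14 26 28 3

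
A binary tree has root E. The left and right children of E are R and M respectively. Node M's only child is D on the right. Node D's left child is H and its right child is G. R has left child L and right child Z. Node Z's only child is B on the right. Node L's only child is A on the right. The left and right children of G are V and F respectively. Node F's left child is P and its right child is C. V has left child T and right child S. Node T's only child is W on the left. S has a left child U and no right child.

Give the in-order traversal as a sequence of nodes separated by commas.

In-order visits the left subtree, then the node, then the right subtree.
At E: go left to R.
  At R: go left to L.
    At L: no left child.
    Visit L.
    At L: go right to A.
      A is a leaf — visit A.
  Visit R.
  At R: go right to Z.
    At Z: no left child.
    Visit Z.
    At Z: go right to B.
      B is a leaf — visit B.
Visit E.
At E: go right to M.
  At M: no left child.
  Visit M.
  At M: go right to D.
    At D: go left to H.
      H is a leaf — visit H.
    Visit D.
    At D: go right to G.
      At G: go left to V.
        At V: go left to T.
          At T: go left to W.
            W is a leaf — visit W.
          Visit T.
          At T: no right child.
        Visit V.
        At V: go right to S.
          At S: go left to U.
            U is a leaf — visit U.
          Visit S.
          At S: no right child.
      Visit G.
      At G: go right to F.
        At F: go left to P.
          P is a leaf — visit P.
        Visit F.
        At F: go right to C.
          C is a leaf — visit C.

L, A, R, Z, B, E, M, H, D, W, T, V, U, S, G, P, F, C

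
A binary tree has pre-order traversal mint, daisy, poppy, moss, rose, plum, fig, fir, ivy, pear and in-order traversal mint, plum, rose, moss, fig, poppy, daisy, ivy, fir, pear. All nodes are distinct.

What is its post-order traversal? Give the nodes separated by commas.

plum, rose, fig, moss, poppy, ivy, pear, fir, daisy, mint

The first element of pre-order is the root; it splits in-order into left and right subtrees.
Root mint: left subtree has 0 nodes { }, right has 9 {plum, rose, moss, fig, poppy, daisy, ivy, fir, pear}.
  Root daisy: left subtree has 5 nodes {plum, rose, moss, fig, poppy}, right has 3 {ivy, fir, pear}.
    Root poppy: left subtree has 4 nodes {plum, rose, moss, fig}, right has 0 { }.
      Root moss: left subtree has 2 nodes {plum, rose}, right has 1 {fig}.
        Root rose: left subtree has 1 node {plum}, right has 0 { }.
    Root fir: left subtree has 1 node {ivy}, right has 1 {pear}.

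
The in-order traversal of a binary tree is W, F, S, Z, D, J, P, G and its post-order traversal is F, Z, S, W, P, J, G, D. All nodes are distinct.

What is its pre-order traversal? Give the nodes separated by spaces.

D W S F Z G J P

The last element of post-order is the root; it splits in-order into left and right subtrees.
Root D: left subtree has 4 nodes {W, F, S, Z}, right has 3 {J, P, G}.
  Root W: left subtree has 0 nodes { }, right has 3 {F, S, Z}.
    Root S: left subtree has 1 node {F}, right has 1 {Z}.
  Root G: left subtree has 2 nodes {J, P}, right has 0 { }.
    Root J: left subtree has 0 nodes { }, right has 1 {P}.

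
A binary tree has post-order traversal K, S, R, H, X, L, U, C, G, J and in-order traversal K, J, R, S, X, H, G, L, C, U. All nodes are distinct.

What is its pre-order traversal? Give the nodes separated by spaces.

J K G X R S H C L U

The last element of post-order is the root; it splits in-order into left and right subtrees.
Root J: left subtree has 1 node {K}, right has 8 {R, S, X, H, G, L, C, U}.
  Root G: left subtree has 4 nodes {R, S, X, H}, right has 3 {L, C, U}.
    Root X: left subtree has 2 nodes {R, S}, right has 1 {H}.
      Root R: left subtree has 0 nodes { }, right has 1 {S}.
    Root C: left subtree has 1 node {L}, right has 1 {U}.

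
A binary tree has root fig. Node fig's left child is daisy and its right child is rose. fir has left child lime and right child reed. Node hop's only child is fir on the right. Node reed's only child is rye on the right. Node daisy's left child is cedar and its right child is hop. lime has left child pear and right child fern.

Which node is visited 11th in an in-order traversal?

rose

In-order visits the left subtree, then the node, then the right subtree.
At fig: go left to daisy.
  At daisy: go left to cedar.
    cedar is a leaf — visit cedar.
  Visit daisy.
  At daisy: go right to hop.
    At hop: no left child.
    Visit hop.
    At hop: go right to fir.
      At fir: go left to lime.
        At lime: go left to pear.
          pear is a leaf — visit pear.
        Visit lime.
        At lime: go right to fern.
          fern is a leaf — visit fern.
      Visit fir.
      At fir: go right to reed.
        At reed: no left child.
        Visit reed.
        At reed: go right to rye.
          rye is a leaf — visit rye.
Visit fig.
At fig: go right to rose.
  rose is a leaf — visit rose.
Full in-order sequence: cedar, daisy, hop, pear, lime, fern, fir, reed, rye, fig, rose.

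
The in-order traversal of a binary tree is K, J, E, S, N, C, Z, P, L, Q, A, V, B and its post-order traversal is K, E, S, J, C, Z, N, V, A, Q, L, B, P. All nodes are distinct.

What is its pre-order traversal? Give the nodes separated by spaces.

The last element of post-order is the root; it splits in-order into left and right subtrees.
Root P: left subtree has 7 nodes {K, J, E, S, N, C, Z}, right has 5 {L, Q, A, V, B}.
  Root N: left subtree has 4 nodes {K, J, E, S}, right has 2 {C, Z}.
    Root J: left subtree has 1 node {K}, right has 2 {E, S}.
      Root S: left subtree has 1 node {E}, right has 0 { }.
    Root Z: left subtree has 1 node {C}, right has 0 { }.
  Root B: left subtree has 4 nodes {L, Q, A, V}, right has 0 { }.
    Root L: left subtree has 0 nodes { }, right has 3 {Q, A, V}.
      Root Q: left subtree has 0 nodes { }, right has 2 {A, V}.
        Root A: left subtree has 0 nodes { }, right has 1 {V}.

P N J K S E Z C B L Q A V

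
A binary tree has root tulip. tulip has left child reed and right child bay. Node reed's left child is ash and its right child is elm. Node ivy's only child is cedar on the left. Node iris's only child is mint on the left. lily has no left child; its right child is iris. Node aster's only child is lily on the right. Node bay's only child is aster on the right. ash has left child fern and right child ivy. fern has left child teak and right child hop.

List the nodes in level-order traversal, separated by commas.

tulip, reed, bay, ash, elm, aster, fern, ivy, lily, teak, hop, cedar, iris, mint

Level-order visits nodes level by level from the root, left to right within each level.
Level 0: tulip
Level 1: reed, bay
Level 2: ash, elm, aster
Level 3: fern, ivy, lily
Level 4: teak, hop, cedar, iris
Level 5: mint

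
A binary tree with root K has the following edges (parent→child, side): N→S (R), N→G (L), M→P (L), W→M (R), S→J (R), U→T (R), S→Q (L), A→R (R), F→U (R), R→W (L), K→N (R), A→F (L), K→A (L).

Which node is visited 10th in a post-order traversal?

Post-order visits the left subtree, then the right subtree, then the node.
At K: go left to A.
  At A: go left to F.
    At F: no left child.
    At F: go right to U.
      At U: no left child.
      At U: go right to T.
        T is a leaf — visit T.
      Visit U.
    Visit F.
  At A: go right to R.
    At R: go left to W.
      At W: no left child.
      At W: go right to M.
        At M: go left to P.
          P is a leaf — visit P.
        At M: no right child.
        Visit M.
      Visit W.
    At R: no right child.
    Visit R.
  Visit A.
At K: go right to N.
  At N: go left to G.
    G is a leaf — visit G.
  At N: go right to S.
    At S: go left to Q.
      Q is a leaf — visit Q.
    At S: go right to J.
      J is a leaf — visit J.
    Visit S.
  Visit N.
Visit K.
Full post-order sequence: T, U, F, P, M, W, R, A, G, Q, J, S, N, K.

Q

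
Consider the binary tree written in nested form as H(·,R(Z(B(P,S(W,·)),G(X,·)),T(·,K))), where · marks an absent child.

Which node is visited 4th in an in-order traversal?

W

In-order visits the left subtree, then the node, then the right subtree.
At H: no left child.
Visit H.
At H: go right to R.
  At R: go left to Z.
    At Z: go left to B.
      At B: go left to P.
        P is a leaf — visit P.
      Visit B.
      At B: go right to S.
        At S: go left to W.
          W is a leaf — visit W.
        Visit S.
        At S: no right child.
    Visit Z.
    At Z: go right to G.
      At G: go left to X.
        X is a leaf — visit X.
      Visit G.
      At G: no right child.
  Visit R.
  At R: go right to T.
    At T: no left child.
    Visit T.
    At T: go right to K.
      K is a leaf — visit K.
Full in-order sequence: H, P, B, W, S, Z, X, G, R, T, K.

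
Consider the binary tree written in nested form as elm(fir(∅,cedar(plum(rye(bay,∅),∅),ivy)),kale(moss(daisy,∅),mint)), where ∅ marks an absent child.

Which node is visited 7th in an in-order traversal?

elm

In-order visits the left subtree, then the node, then the right subtree.
At elm: go left to fir.
  At fir: no left child.
  Visit fir.
  At fir: go right to cedar.
    At cedar: go left to plum.
      At plum: go left to rye.
        At rye: go left to bay.
          bay is a leaf — visit bay.
        Visit rye.
        At rye: no right child.
      Visit plum.
      At plum: no right child.
    Visit cedar.
    At cedar: go right to ivy.
      ivy is a leaf — visit ivy.
Visit elm.
At elm: go right to kale.
  At kale: go left to moss.
    At moss: go left to daisy.
      daisy is a leaf — visit daisy.
    Visit moss.
    At moss: no right child.
  Visit kale.
  At kale: go right to mint.
    mint is a leaf — visit mint.
Full in-order sequence: fir, bay, rye, plum, cedar, ivy, elm, daisy, moss, kale, mint.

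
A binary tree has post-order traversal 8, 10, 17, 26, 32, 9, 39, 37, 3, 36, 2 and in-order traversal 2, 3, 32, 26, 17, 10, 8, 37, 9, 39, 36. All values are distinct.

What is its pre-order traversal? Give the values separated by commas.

2, 36, 3, 37, 32, 26, 17, 10, 8, 39, 9

The last element of post-order is the root; it splits in-order into left and right subtrees.
Root 2: left subtree has 0 nodes { }, right has 10 {3, 32, 26, 17, 10, 8, 37, 9, 39, 36}.
  Root 36: left subtree has 9 nodes {3, 32, 26, 17, 10, 8, 37, 9, 39}, right has 0 { }.
    Root 3: left subtree has 0 nodes { }, right has 8 {32, 26, 17, 10, 8, 37, 9, 39}.
      Root 37: left subtree has 5 nodes {32, 26, 17, 10, 8}, right has 2 {9, 39}.
        Root 32: left subtree has 0 nodes { }, right has 4 {26, 17, 10, 8}.
          Root 26: left subtree has 0 nodes { }, right has 3 {17, 10, 8}.
            Root 17: left subtree has 0 nodes { }, right has 2 {10, 8}.
              Root 10: left subtree has 0 nodes { }, right has 1 {8}.
        Root 39: left subtree has 1 node {9}, right has 0 { }.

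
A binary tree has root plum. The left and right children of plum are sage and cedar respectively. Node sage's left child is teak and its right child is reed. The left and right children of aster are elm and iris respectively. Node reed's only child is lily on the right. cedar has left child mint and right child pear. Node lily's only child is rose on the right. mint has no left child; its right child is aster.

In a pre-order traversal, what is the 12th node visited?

pear

Pre-order visits the node, then its left subtree, then its right subtree.
Visit plum.
At plum: go left to sage.
  Visit sage.
  At sage: go left to teak.
    teak is a leaf — visit teak.
  At sage: go right to reed.
    Visit reed.
    At reed: no left child.
    At reed: go right to lily.
      Visit lily.
      At lily: no left child.
      At lily: go right to rose.
        rose is a leaf — visit rose.
At plum: go right to cedar.
  Visit cedar.
  At cedar: go left to mint.
    Visit mint.
    At mint: no left child.
    At mint: go right to aster.
      Visit aster.
      At aster: go left to elm.
        elm is a leaf — visit elm.
      At aster: go right to iris.
        iris is a leaf — visit iris.
  At cedar: go right to pear.
    pear is a leaf — visit pear.
Full pre-order sequence: plum, sage, teak, reed, lily, rose, cedar, mint, aster, elm, iris, pear.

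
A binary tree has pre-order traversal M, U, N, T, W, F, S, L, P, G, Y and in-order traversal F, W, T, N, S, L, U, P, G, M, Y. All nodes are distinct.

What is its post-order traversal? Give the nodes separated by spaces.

F W T L S N G P U Y M

The first element of pre-order is the root; it splits in-order into left and right subtrees.
Root M: left subtree has 9 nodes {F, W, T, N, S, L, U, P, G}, right has 1 {Y}.
  Root U: left subtree has 6 nodes {F, W, T, N, S, L}, right has 2 {P, G}.
    Root N: left subtree has 3 nodes {F, W, T}, right has 2 {S, L}.
      Root T: left subtree has 2 nodes {F, W}, right has 0 { }.
        Root W: left subtree has 1 node {F}, right has 0 { }.
      Root S: left subtree has 0 nodes { }, right has 1 {L}.
    Root P: left subtree has 0 nodes { }, right has 1 {G}.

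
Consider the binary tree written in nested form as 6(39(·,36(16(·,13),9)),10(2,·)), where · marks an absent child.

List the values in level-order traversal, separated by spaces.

6 39 10 36 2 16 9 13

Level-order visits nodes level by level from the root, left to right within each level.
Level 0: 6
Level 1: 39, 10
Level 2: 36, 2
Level 3: 16, 9
Level 4: 13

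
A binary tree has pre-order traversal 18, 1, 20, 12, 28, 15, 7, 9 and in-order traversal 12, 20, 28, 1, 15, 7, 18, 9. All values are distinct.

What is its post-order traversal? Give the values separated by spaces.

12 28 20 7 15 1 9 18

The first element of pre-order is the root; it splits in-order into left and right subtrees.
Root 18: left subtree has 6 nodes {12, 20, 28, 1, 15, 7}, right has 1 {9}.
  Root 1: left subtree has 3 nodes {12, 20, 28}, right has 2 {15, 7}.
    Root 20: left subtree has 1 node {12}, right has 1 {28}.
    Root 15: left subtree has 0 nodes { }, right has 1 {7}.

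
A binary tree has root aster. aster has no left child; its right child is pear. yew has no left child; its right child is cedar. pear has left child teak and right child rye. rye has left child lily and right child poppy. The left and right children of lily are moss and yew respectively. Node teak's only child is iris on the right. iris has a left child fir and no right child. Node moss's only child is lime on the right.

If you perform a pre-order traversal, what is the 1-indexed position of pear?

2

Pre-order visits the node, then its left subtree, then its right subtree.
Visit aster.
At aster: no left child.
At aster: go right to pear.
  Visit pear.
  At pear: go left to teak.
    Visit teak.
    At teak: no left child.
    At teak: go right to iris.
      Visit iris.
      At iris: go left to fir.
        fir is a leaf — visit fir.
      At iris: no right child.
  At pear: go right to rye.
    Visit rye.
    At rye: go left to lily.
      Visit lily.
      At lily: go left to moss.
        Visit moss.
        At moss: no left child.
        At moss: go right to lime.
          lime is a leaf — visit lime.
      At lily: go right to yew.
        Visit yew.
        At yew: no left child.
        At yew: go right to cedar.
          cedar is a leaf — visit cedar.
    At rye: go right to poppy.
      poppy is a leaf — visit poppy.
Full pre-order sequence: aster, pear, teak, iris, fir, rye, lily, moss, lime, yew, cedar, poppy.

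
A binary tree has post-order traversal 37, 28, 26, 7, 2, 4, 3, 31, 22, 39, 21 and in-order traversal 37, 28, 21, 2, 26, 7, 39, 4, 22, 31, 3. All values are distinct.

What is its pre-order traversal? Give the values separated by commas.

The last element of post-order is the root; it splits in-order into left and right subtrees.
Root 21: left subtree has 2 nodes {37, 28}, right has 8 {2, 26, 7, 39, 4, 22, 31, 3}.
  Root 28: left subtree has 1 node {37}, right has 0 { }.
  Root 39: left subtree has 3 nodes {2, 26, 7}, right has 4 {4, 22, 31, 3}.
    Root 2: left subtree has 0 nodes { }, right has 2 {26, 7}.
      Root 7: left subtree has 1 node {26}, right has 0 { }.
    Root 22: left subtree has 1 node {4}, right has 2 {31, 3}.
      Root 31: left subtree has 0 nodes { }, right has 1 {3}.

21, 28, 37, 39, 2, 7, 26, 22, 4, 31, 3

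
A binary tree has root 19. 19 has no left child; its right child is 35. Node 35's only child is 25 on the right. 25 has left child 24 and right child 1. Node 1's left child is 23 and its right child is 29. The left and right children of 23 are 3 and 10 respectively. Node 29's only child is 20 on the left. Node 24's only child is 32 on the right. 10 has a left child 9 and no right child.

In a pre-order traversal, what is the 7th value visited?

23

Pre-order visits the node, then its left subtree, then its right subtree.
Visit 19.
At 19: no left child.
At 19: go right to 35.
  Visit 35.
  At 35: no left child.
  At 35: go right to 25.
    Visit 25.
    At 25: go left to 24.
      Visit 24.
      At 24: no left child.
      At 24: go right to 32.
        32 is a leaf — visit 32.
    At 25: go right to 1.
      Visit 1.
      At 1: go left to 23.
        Visit 23.
        At 23: go left to 3.
          3 is a leaf — visit 3.
        At 23: go right to 10.
          Visit 10.
          At 10: go left to 9.
            9 is a leaf — visit 9.
          At 10: no right child.
      At 1: go right to 29.
        Visit 29.
        At 29: go left to 20.
          20 is a leaf — visit 20.
        At 29: no right child.
Full pre-order sequence: 19, 35, 25, 24, 32, 1, 23, 3, 10, 9, 29, 20.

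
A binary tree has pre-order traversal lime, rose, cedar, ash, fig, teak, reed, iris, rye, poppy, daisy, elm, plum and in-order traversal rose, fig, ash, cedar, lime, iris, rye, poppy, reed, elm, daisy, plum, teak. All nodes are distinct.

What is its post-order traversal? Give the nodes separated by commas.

The first element of pre-order is the root; it splits in-order into left and right subtrees.
Root lime: left subtree has 4 nodes {rose, fig, ash, cedar}, right has 8 {iris, rye, poppy, reed, elm, daisy, plum, teak}.
  Root rose: left subtree has 0 nodes { }, right has 3 {fig, ash, cedar}.
    Root cedar: left subtree has 2 nodes {fig, ash}, right has 0 { }.
      Root ash: left subtree has 1 node {fig}, right has 0 { }.
  Root teak: left subtree has 7 nodes {iris, rye, poppy, reed, elm, daisy, plum}, right has 0 { }.
    Root reed: left subtree has 3 nodes {iris, rye, poppy}, right has 3 {elm, daisy, plum}.
      Root iris: left subtree has 0 nodes { }, right has 2 {rye, poppy}.
        Root rye: left subtree has 0 nodes { }, right has 1 {poppy}.
      Root daisy: left subtree has 1 node {elm}, right has 1 {plum}.

fig, ash, cedar, rose, poppy, rye, iris, elm, plum, daisy, reed, teak, lime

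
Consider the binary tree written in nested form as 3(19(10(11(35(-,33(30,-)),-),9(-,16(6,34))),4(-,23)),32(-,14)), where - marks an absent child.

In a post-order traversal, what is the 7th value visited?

16

Post-order visits the left subtree, then the right subtree, then the node.
At 3: go left to 19.
  At 19: go left to 10.
    At 10: go left to 11.
      At 11: go left to 35.
        At 35: no left child.
        At 35: go right to 33.
          At 33: go left to 30.
            30 is a leaf — visit 30.
          At 33: no right child.
          Visit 33.
        Visit 35.
      At 11: no right child.
      Visit 11.
    At 10: go right to 9.
      At 9: no left child.
      At 9: go right to 16.
        At 16: go left to 6.
          6 is a leaf — visit 6.
        At 16: go right to 34.
          34 is a leaf — visit 34.
        Visit 16.
      Visit 9.
    Visit 10.
  At 19: go right to 4.
    At 4: no left child.
    At 4: go right to 23.
      23 is a leaf — visit 23.
    Visit 4.
  Visit 19.
At 3: go right to 32.
  At 32: no left child.
  At 32: go right to 14.
    14 is a leaf — visit 14.
  Visit 32.
Visit 3.
Full post-order sequence: 30, 33, 35, 11, 6, 34, 16, 9, 10, 23, 4, 19, 14, 32, 3.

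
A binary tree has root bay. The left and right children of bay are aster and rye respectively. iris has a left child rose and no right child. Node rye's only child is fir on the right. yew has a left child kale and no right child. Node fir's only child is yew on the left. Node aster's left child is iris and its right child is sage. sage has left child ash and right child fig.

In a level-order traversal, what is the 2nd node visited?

Level-order visits nodes level by level from the root, left to right within each level.
Level 0: bay
Level 1: aster, rye
Level 2: iris, sage, fir
Level 3: rose, ash, fig, yew
Level 4: kale
Full level-order sequence: bay, aster, rye, iris, sage, fir, rose, ash, fig, yew, kale.

aster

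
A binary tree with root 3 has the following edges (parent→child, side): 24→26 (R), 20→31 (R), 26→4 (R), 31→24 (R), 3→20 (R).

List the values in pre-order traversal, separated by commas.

3, 20, 31, 24, 26, 4

Pre-order visits the node, then its left subtree, then its right subtree.
Visit 3.
At 3: no left child.
At 3: go right to 20.
  Visit 20.
  At 20: no left child.
  At 20: go right to 31.
    Visit 31.
    At 31: no left child.
    At 31: go right to 24.
      Visit 24.
      At 24: no left child.
      At 24: go right to 26.
        Visit 26.
        At 26: no left child.
        At 26: go right to 4.
          4 is a leaf — visit 4.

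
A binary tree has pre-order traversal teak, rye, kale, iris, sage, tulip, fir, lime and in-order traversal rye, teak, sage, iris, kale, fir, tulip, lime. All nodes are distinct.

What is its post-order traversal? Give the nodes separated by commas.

The first element of pre-order is the root; it splits in-order into left and right subtrees.
Root teak: left subtree has 1 node {rye}, right has 6 {sage, iris, kale, fir, tulip, lime}.
  Root kale: left subtree has 2 nodes {sage, iris}, right has 3 {fir, tulip, lime}.
    Root iris: left subtree has 1 node {sage}, right has 0 { }.
    Root tulip: left subtree has 1 node {fir}, right has 1 {lime}.

rye, sage, iris, fir, lime, tulip, kale, teak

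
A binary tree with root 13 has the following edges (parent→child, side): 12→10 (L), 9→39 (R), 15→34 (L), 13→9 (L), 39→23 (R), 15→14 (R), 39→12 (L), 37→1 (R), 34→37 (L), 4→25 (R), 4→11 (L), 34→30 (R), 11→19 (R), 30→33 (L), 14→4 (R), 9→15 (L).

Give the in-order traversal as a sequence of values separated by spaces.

In-order visits the left subtree, then the node, then the right subtree.
At 13: go left to 9.
  At 9: go left to 15.
    At 15: go left to 34.
      At 34: go left to 37.
        At 37: no left child.
        Visit 37.
        At 37: go right to 1.
          1 is a leaf — visit 1.
      Visit 34.
      At 34: go right to 30.
        At 30: go left to 33.
          33 is a leaf — visit 33.
        Visit 30.
        At 30: no right child.
    Visit 15.
    At 15: go right to 14.
      At 14: no left child.
      Visit 14.
      At 14: go right to 4.
        At 4: go left to 11.
          At 11: no left child.
          Visit 11.
          At 11: go right to 19.
            19 is a leaf — visit 19.
        Visit 4.
        At 4: go right to 25.
          25 is a leaf — visit 25.
  Visit 9.
  At 9: go right to 39.
    At 39: go left to 12.
      At 12: go left to 10.
        10 is a leaf — visit 10.
      Visit 12.
      At 12: no right child.
    Visit 39.
    At 39: go right to 23.
      23 is a leaf — visit 23.
Visit 13.
At 13: no right child.

37 1 34 33 30 15 14 11 19 4 25 9 10 12 39 23 13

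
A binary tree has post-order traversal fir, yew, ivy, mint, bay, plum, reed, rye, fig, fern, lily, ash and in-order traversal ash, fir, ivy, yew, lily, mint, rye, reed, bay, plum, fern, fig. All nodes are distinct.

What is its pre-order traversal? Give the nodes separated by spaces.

ash lily ivy fir yew fern rye mint reed plum bay fig

The last element of post-order is the root; it splits in-order into left and right subtrees.
Root ash: left subtree has 0 nodes { }, right has 11 {fir, ivy, yew, lily, mint, rye, reed, bay, plum, fern, fig}.
  Root lily: left subtree has 3 nodes {fir, ivy, yew}, right has 7 {mint, rye, reed, bay, plum, fern, fig}.
    Root ivy: left subtree has 1 node {fir}, right has 1 {yew}.
    Root fern: left subtree has 5 nodes {mint, rye, reed, bay, plum}, right has 1 {fig}.
      Root rye: left subtree has 1 node {mint}, right has 3 {reed, bay, plum}.
        Root reed: left subtree has 0 nodes { }, right has 2 {bay, plum}.
          Root plum: left subtree has 1 node {bay}, right has 0 { }.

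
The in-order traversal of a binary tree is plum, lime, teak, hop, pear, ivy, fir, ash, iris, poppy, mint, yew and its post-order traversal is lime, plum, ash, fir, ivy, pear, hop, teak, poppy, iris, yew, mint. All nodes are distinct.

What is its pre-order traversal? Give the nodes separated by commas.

The last element of post-order is the root; it splits in-order into left and right subtrees.
Root mint: left subtree has 10 nodes {plum, lime, teak, hop, pear, ivy, fir, ash, iris, poppy}, right has 1 {yew}.
  Root iris: left subtree has 8 nodes {plum, lime, teak, hop, pear, ivy, fir, ash}, right has 1 {poppy}.
    Root teak: left subtree has 2 nodes {plum, lime}, right has 5 {hop, pear, ivy, fir, ash}.
      Root plum: left subtree has 0 nodes { }, right has 1 {lime}.
      Root hop: left subtree has 0 nodes { }, right has 4 {pear, ivy, fir, ash}.
        Root pear: left subtree has 0 nodes { }, right has 3 {ivy, fir, ash}.
          Root ivy: left subtree has 0 nodes { }, right has 2 {fir, ash}.
            Root fir: left subtree has 0 nodes { }, right has 1 {ash}.

mint, iris, teak, plum, lime, hop, pear, ivy, fir, ash, poppy, yew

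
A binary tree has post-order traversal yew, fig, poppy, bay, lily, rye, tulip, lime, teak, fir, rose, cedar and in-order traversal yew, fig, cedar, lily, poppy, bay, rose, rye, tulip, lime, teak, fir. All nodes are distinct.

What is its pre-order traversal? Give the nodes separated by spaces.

cedar fig yew rose lily bay poppy fir teak lime tulip rye

The last element of post-order is the root; it splits in-order into left and right subtrees.
Root cedar: left subtree has 2 nodes {yew, fig}, right has 9 {lily, poppy, bay, rose, rye, tulip, lime, teak, fir}.
  Root fig: left subtree has 1 node {yew}, right has 0 { }.
  Root rose: left subtree has 3 nodes {lily, poppy, bay}, right has 5 {rye, tulip, lime, teak, fir}.
    Root lily: left subtree has 0 nodes { }, right has 2 {poppy, bay}.
      Root bay: left subtree has 1 node {poppy}, right has 0 { }.
    Root fir: left subtree has 4 nodes {rye, tulip, lime, teak}, right has 0 { }.
      Root teak: left subtree has 3 nodes {rye, tulip, lime}, right has 0 { }.
        Root lime: left subtree has 2 nodes {rye, tulip}, right has 0 { }.
          Root tulip: left subtree has 1 node {rye}, right has 0 { }.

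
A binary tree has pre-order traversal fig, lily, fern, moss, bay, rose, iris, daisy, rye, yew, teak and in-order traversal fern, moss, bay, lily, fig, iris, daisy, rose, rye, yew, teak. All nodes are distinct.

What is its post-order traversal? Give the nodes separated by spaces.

The first element of pre-order is the root; it splits in-order into left and right subtrees.
Root fig: left subtree has 4 nodes {fern, moss, bay, lily}, right has 6 {iris, daisy, rose, rye, yew, teak}.
  Root lily: left subtree has 3 nodes {fern, moss, bay}, right has 0 { }.
    Root fern: left subtree has 0 nodes { }, right has 2 {moss, bay}.
      Root moss: left subtree has 0 nodes { }, right has 1 {bay}.
  Root rose: left subtree has 2 nodes {iris, daisy}, right has 3 {rye, yew, teak}.
    Root iris: left subtree has 0 nodes { }, right has 1 {daisy}.
    Root rye: left subtree has 0 nodes { }, right has 2 {yew, teak}.
      Root yew: left subtree has 0 nodes { }, right has 1 {teak}.

bay moss fern lily daisy iris teak yew rye rose fig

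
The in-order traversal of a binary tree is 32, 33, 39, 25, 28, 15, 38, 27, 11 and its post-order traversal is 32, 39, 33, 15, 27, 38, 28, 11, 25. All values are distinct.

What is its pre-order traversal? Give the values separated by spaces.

The last element of post-order is the root; it splits in-order into left and right subtrees.
Root 25: left subtree has 3 nodes {32, 33, 39}, right has 5 {28, 15, 38, 27, 11}.
  Root 33: left subtree has 1 node {32}, right has 1 {39}.
  Root 11: left subtree has 4 nodes {28, 15, 38, 27}, right has 0 { }.
    Root 28: left subtree has 0 nodes { }, right has 3 {15, 38, 27}.
      Root 38: left subtree has 1 node {15}, right has 1 {27}.

25 33 32 39 11 28 38 15 27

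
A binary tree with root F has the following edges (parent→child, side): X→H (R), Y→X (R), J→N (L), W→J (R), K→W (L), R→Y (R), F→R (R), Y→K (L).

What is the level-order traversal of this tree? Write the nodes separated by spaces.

F R Y K X W H J N

Level-order visits nodes level by level from the root, left to right within each level.
Level 0: F
Level 1: R
Level 2: Y
Level 3: K, X
Level 4: W, H
Level 5: J
Level 6: N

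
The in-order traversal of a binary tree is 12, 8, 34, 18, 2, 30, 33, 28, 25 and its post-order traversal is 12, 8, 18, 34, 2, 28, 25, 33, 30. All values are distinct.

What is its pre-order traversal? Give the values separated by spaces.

The last element of post-order is the root; it splits in-order into left and right subtrees.
Root 30: left subtree has 5 nodes {12, 8, 34, 18, 2}, right has 3 {33, 28, 25}.
  Root 2: left subtree has 4 nodes {12, 8, 34, 18}, right has 0 { }.
    Root 34: left subtree has 2 nodes {12, 8}, right has 1 {18}.
      Root 8: left subtree has 1 node {12}, right has 0 { }.
  Root 33: left subtree has 0 nodes { }, right has 2 {28, 25}.
    Root 25: left subtree has 1 node {28}, right has 0 { }.

30 2 34 8 12 18 33 25 28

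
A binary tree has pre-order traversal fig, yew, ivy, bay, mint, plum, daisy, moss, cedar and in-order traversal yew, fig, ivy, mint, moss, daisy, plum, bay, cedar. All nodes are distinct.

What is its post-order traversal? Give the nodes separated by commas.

The first element of pre-order is the root; it splits in-order into left and right subtrees.
Root fig: left subtree has 1 node {yew}, right has 7 {ivy, mint, moss, daisy, plum, bay, cedar}.
  Root ivy: left subtree has 0 nodes { }, right has 6 {mint, moss, daisy, plum, bay, cedar}.
    Root bay: left subtree has 4 nodes {mint, moss, daisy, plum}, right has 1 {cedar}.
      Root mint: left subtree has 0 nodes { }, right has 3 {moss, daisy, plum}.
        Root plum: left subtree has 2 nodes {moss, daisy}, right has 0 { }.
          Root daisy: left subtree has 1 node {moss}, right has 0 { }.

yew, moss, daisy, plum, mint, cedar, bay, ivy, fig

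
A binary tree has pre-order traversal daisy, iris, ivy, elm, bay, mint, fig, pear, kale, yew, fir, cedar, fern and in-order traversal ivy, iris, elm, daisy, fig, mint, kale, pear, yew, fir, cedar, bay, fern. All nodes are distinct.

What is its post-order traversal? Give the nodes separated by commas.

The first element of pre-order is the root; it splits in-order into left and right subtrees.
Root daisy: left subtree has 3 nodes {ivy, iris, elm}, right has 9 {fig, mint, kale, pear, yew, fir, cedar, bay, fern}.
  Root iris: left subtree has 1 node {ivy}, right has 1 {elm}.
  Root bay: left subtree has 7 nodes {fig, mint, kale, pear, yew, fir, cedar}, right has 1 {fern}.
    Root mint: left subtree has 1 node {fig}, right has 5 {kale, pear, yew, fir, cedar}.
      Root pear: left subtree has 1 node {kale}, right has 3 {yew, fir, cedar}.
        Root yew: left subtree has 0 nodes { }, right has 2 {fir, cedar}.
          Root fir: left subtree has 0 nodes { }, right has 1 {cedar}.

ivy, elm, iris, fig, kale, cedar, fir, yew, pear, mint, fern, bay, daisy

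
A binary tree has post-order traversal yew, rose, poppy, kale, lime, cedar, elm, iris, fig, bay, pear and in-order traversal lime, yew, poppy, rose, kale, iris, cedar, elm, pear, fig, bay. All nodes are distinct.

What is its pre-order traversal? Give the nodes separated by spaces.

The last element of post-order is the root; it splits in-order into left and right subtrees.
Root pear: left subtree has 8 nodes {lime, yew, poppy, rose, kale, iris, cedar, elm}, right has 2 {fig, bay}.
  Root iris: left subtree has 5 nodes {lime, yew, poppy, rose, kale}, right has 2 {cedar, elm}.
    Root lime: left subtree has 0 nodes { }, right has 4 {yew, poppy, rose, kale}.
      Root kale: left subtree has 3 nodes {yew, poppy, rose}, right has 0 { }.
        Root poppy: left subtree has 1 node {yew}, right has 1 {rose}.
    Root elm: left subtree has 1 node {cedar}, right has 0 { }.
  Root bay: left subtree has 1 node {fig}, right has 0 { }.

pear iris lime kale poppy yew rose elm cedar bay fig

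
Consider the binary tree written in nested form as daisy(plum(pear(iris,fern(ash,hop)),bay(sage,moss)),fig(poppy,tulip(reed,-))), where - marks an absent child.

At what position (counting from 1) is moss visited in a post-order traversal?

Post-order visits the left subtree, then the right subtree, then the node.
At daisy: go left to plum.
  At plum: go left to pear.
    At pear: go left to iris.
      iris is a leaf — visit iris.
    At pear: go right to fern.
      At fern: go left to ash.
        ash is a leaf — visit ash.
      At fern: go right to hop.
        hop is a leaf — visit hop.
      Visit fern.
    Visit pear.
  At plum: go right to bay.
    At bay: go left to sage.
      sage is a leaf — visit sage.
    At bay: go right to moss.
      moss is a leaf — visit moss.
    Visit bay.
  Visit plum.
At daisy: go right to fig.
  At fig: go left to poppy.
    poppy is a leaf — visit poppy.
  At fig: go right to tulip.
    At tulip: go left to reed.
      reed is a leaf — visit reed.
    At tulip: no right child.
    Visit tulip.
  Visit fig.
Visit daisy.
Full post-order sequence: iris, ash, hop, fern, pear, sage, moss, bay, plum, poppy, reed, tulip, fig, daisy.

7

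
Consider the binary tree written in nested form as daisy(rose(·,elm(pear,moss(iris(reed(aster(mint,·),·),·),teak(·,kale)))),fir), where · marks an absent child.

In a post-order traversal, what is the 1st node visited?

pear

Post-order visits the left subtree, then the right subtree, then the node.
At daisy: go left to rose.
  At rose: no left child.
  At rose: go right to elm.
    At elm: go left to pear.
      pear is a leaf — visit pear.
    At elm: go right to moss.
      At moss: go left to iris.
        At iris: go left to reed.
          At reed: go left to aster.
            At aster: go left to mint.
              mint is a leaf — visit mint.
            At aster: no right child.
            Visit aster.
          At reed: no right child.
          Visit reed.
        At iris: no right child.
        Visit iris.
      At moss: go right to teak.
        At teak: no left child.
        At teak: go right to kale.
          kale is a leaf — visit kale.
        Visit teak.
      Visit moss.
    Visit elm.
  Visit rose.
At daisy: go right to fir.
  fir is a leaf — visit fir.
Visit daisy.
Full post-order sequence: pear, mint, aster, reed, iris, kale, teak, moss, elm, rose, fir, daisy.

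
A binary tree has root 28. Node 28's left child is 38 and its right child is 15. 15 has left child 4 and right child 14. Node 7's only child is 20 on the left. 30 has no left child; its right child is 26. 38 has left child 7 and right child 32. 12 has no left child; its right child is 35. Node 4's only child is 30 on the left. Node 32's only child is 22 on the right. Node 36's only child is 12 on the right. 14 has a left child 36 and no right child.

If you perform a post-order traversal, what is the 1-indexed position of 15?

Post-order visits the left subtree, then the right subtree, then the node.
At 28: go left to 38.
  At 38: go left to 7.
    At 7: go left to 20.
      20 is a leaf — visit 20.
    At 7: no right child.
    Visit 7.
  At 38: go right to 32.
    At 32: no left child.
    At 32: go right to 22.
      22 is a leaf — visit 22.
    Visit 32.
  Visit 38.
At 28: go right to 15.
  At 15: go left to 4.
    At 4: go left to 30.
      At 30: no left child.
      At 30: go right to 26.
        26 is a leaf — visit 26.
      Visit 30.
    At 4: no right child.
    Visit 4.
  At 15: go right to 14.
    At 14: go left to 36.
      At 36: no left child.
      At 36: go right to 12.
        At 12: no left child.
        At 12: go right to 35.
          35 is a leaf — visit 35.
        Visit 12.
      Visit 36.
    At 14: no right child.
    Visit 14.
  Visit 15.
Visit 28.
Full post-order sequence: 20, 7, 22, 32, 38, 26, 30, 4, 35, 12, 36, 14, 15, 28.

13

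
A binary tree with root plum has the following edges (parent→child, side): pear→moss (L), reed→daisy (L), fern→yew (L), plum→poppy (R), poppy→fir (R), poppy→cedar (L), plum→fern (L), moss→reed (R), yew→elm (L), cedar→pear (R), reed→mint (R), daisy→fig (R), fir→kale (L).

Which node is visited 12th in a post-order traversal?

fir

Post-order visits the left subtree, then the right subtree, then the node.
At plum: go left to fern.
  At fern: go left to yew.
    At yew: go left to elm.
      elm is a leaf — visit elm.
    At yew: no right child.
    Visit yew.
  At fern: no right child.
  Visit fern.
At plum: go right to poppy.
  At poppy: go left to cedar.
    At cedar: no left child.
    At cedar: go right to pear.
      At pear: go left to moss.
        At moss: no left child.
        At moss: go right to reed.
          At reed: go left to daisy.
            At daisy: no left child.
            At daisy: go right to fig.
              fig is a leaf — visit fig.
            Visit daisy.
          At reed: go right to mint.
            mint is a leaf — visit mint.
          Visit reed.
        Visit moss.
      At pear: no right child.
      Visit pear.
    Visit cedar.
  At poppy: go right to fir.
    At fir: go left to kale.
      kale is a leaf — visit kale.
    At fir: no right child.
    Visit fir.
  Visit poppy.
Visit plum.
Full post-order sequence: elm, yew, fern, fig, daisy, mint, reed, moss, pear, cedar, kale, fir, poppy, plum.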